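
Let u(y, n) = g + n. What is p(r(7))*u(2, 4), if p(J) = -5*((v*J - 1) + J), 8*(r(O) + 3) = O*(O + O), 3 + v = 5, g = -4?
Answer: 0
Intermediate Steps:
v = 2 (v = -3 + 5 = 2)
r(O) = -3 + O²/4 (r(O) = -3 + (O*(O + O))/8 = -3 + (O*(2*O))/8 = -3 + (2*O²)/8 = -3 + O²/4)
u(y, n) = -4 + n
p(J) = 5 - 15*J (p(J) = -5*((2*J - 1) + J) = -5*((-1 + 2*J) + J) = -5*(-1 + 3*J) = 5 - 15*J)
p(r(7))*u(2, 4) = (5 - 15*(-3 + (¼)*7²))*(-4 + 4) = (5 - 15*(-3 + (¼)*49))*0 = (5 - 15*(-3 + 49/4))*0 = (5 - 15*37/4)*0 = (5 - 555/4)*0 = -535/4*0 = 0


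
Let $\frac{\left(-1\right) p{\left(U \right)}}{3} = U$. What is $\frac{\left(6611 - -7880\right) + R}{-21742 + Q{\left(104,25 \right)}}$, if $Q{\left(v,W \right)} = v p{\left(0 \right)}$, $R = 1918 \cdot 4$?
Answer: $- \frac{22163}{21742} \approx -1.0194$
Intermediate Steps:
$p{\left(U \right)} = - 3 U$
$R = 7672$
$Q{\left(v,W \right)} = 0$ ($Q{\left(v,W \right)} = v \left(\left(-3\right) 0\right) = v 0 = 0$)
$\frac{\left(6611 - -7880\right) + R}{-21742 + Q{\left(104,25 \right)}} = \frac{\left(6611 - -7880\right) + 7672}{-21742 + 0} = \frac{\left(6611 + 7880\right) + 7672}{-21742} = \left(14491 + 7672\right) \left(- \frac{1}{21742}\right) = 22163 \left(- \frac{1}{21742}\right) = - \frac{22163}{21742}$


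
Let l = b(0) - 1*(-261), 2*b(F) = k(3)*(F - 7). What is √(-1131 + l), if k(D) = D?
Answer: I*√3522/2 ≈ 29.673*I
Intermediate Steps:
b(F) = -21/2 + 3*F/2 (b(F) = (3*(F - 7))/2 = (3*(-7 + F))/2 = (-21 + 3*F)/2 = -21/2 + 3*F/2)
l = 501/2 (l = (-21/2 + (3/2)*0) - 1*(-261) = (-21/2 + 0) + 261 = -21/2 + 261 = 501/2 ≈ 250.50)
√(-1131 + l) = √(-1131 + 501/2) = √(-1761/2) = I*√3522/2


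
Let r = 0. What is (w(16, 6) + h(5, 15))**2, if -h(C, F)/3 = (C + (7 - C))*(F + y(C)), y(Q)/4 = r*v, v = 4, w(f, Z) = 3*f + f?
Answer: 63001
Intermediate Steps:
w(f, Z) = 4*f
y(Q) = 0 (y(Q) = 4*(0*4) = 4*0 = 0)
h(C, F) = -21*F (h(C, F) = -3*(C + (7 - C))*(F + 0) = -21*F)
(w(16, 6) + h(5, 15))**2 = (4*16 - 21*15)**2 = (64 - 315)**2 = (-251)**2 = 63001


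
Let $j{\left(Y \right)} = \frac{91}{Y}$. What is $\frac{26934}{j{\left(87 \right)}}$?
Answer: $\frac{2343258}{91} \approx 25750.0$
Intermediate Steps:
$\frac{26934}{j{\left(87 \right)}} = \frac{26934}{91 \cdot \frac{1}{87}} = \frac{26934}{\frac{91}{87}} = 26934 \cdot \frac{87}{91} = \frac{2343258}{91}$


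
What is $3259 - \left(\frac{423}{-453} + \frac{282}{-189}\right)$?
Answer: $\frac{31025944}{9513} \approx 3261.4$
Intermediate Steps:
$3259 - \left(\frac{423}{-453} + \frac{282}{-189}\right) = 3259 - \left(423 \left(- \frac{1}{453}\right) + 282 \left(- \frac{1}{189}\right)\right) = 3259 - \left(- \frac{141}{151} - \frac{94}{63}\right) = 3259 - - \frac{23077}{9513} = 3259 + \frac{23077}{9513} = \frac{31025944}{9513}$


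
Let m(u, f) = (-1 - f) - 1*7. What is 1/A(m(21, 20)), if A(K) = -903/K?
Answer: 4/129 ≈ 0.031008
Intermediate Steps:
m(u, f) = -8 - f (m(u, f) = (-1 - f) - 7 = -8 - f)
1/A(m(21, 20)) = 1/(-903/(-8 - 1*20)) = 1/(-903/(-8 - 20)) = 1/(-903/(-28)) = 1/(-903*(-1/28)) = 1/(129/4) = 4/129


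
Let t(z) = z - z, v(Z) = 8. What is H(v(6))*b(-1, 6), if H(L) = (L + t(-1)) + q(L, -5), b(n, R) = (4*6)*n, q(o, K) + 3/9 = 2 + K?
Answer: -112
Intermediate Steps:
q(o, K) = 5/3 + K (q(o, K) = -⅓ + (2 + K) = 5/3 + K)
t(z) = 0
b(n, R) = 24*n
H(L) = -10/3 + L (H(L) = (L + 0) + (5/3 - 5) = L - 10/3 = -10/3 + L)
H(v(6))*b(-1, 6) = (-10/3 + 8)*(24*(-1)) = (14/3)*(-24) = -112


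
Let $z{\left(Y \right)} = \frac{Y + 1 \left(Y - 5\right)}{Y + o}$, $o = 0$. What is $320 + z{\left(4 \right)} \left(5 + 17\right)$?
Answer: $\frac{673}{2} \approx 336.5$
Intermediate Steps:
$z{\left(Y \right)} = \frac{-5 + 2 Y}{Y}$ ($z{\left(Y \right)} = \frac{Y + 1 \left(Y - 5\right)}{Y + 0} = \frac{Y + 1 \left(-5 + Y\right)}{Y} = \frac{Y + \left(-5 + Y\right)}{Y} = \frac{-5 + 2 Y}{Y}$)
$320 + z{\left(4 \right)} \left(5 + 17\right) = 320 + \left(2 - \frac{5}{4}\right) \left(5 + 17\right) = 320 + \left(2 - \frac{5}{4}\right) 22 = 320 + \frac{3}{4} \cdot 22 = 320 + \frac{33}{2} = \frac{673}{2}$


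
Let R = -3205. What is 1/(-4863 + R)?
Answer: -1/8068 ≈ -0.00012395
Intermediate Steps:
1/(-4863 + R) = 1/(-4863 - 3205) = 1/(-8068) = -1/8068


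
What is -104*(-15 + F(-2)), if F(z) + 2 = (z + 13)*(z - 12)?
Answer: 17784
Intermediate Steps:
F(z) = -2 + (-12 + z)*(13 + z) (F(z) = -2 + (z + 13)*(z - 12) = -2 + (13 + z)*(-12 + z) = -2 + (-12 + z)*(13 + z))
-104*(-15 + F(-2)) = -104*(-15 + (-158 - 2 + (-2)**2)) = -104*(-15 + (-158 - 2 + 4)) = -104*(-15 - 156) = -104*(-171) = 17784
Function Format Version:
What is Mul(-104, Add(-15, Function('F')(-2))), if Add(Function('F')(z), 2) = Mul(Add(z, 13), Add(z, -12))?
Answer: 17784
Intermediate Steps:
Function('F')(z) = Add(-2, Mul(Add(-12, z), Add(13, z))) (Function('F')(z) = Add(-2, Mul(Add(z, 13), Add(z, -12))) = Add(-2, Mul(Add(13, z), Add(-12, z))) = Add(-2, Mul(Add(-12, z), Add(13, z))))
Mul(-104, Add(-15, Function('F')(-2))) = Mul(-104, Add(-15, Add(-158, -2, Pow(-2, 2)))) = Mul(-104, Add(-15, Add(-158, -2, 4))) = Mul(-104, Add(-15, -156)) = Mul(-104, -171) = 17784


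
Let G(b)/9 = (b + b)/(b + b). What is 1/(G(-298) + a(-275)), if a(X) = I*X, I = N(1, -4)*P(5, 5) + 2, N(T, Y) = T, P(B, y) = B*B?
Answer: -1/7416 ≈ -0.00013484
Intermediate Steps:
P(B, y) = B**2
G(b) = 9 (G(b) = 9*((b + b)/(b + b)) = 9*((2*b)/((2*b))) = 9*((2*b)*(1/(2*b))) = 9*1 = 9)
I = 27 (I = 1*5**2 + 2 = 1*25 + 2 = 25 + 2 = 27)
a(X) = 27*X
1/(G(-298) + a(-275)) = 1/(9 + 27*(-275)) = 1/(9 - 7425) = 1/(-7416) = -1/7416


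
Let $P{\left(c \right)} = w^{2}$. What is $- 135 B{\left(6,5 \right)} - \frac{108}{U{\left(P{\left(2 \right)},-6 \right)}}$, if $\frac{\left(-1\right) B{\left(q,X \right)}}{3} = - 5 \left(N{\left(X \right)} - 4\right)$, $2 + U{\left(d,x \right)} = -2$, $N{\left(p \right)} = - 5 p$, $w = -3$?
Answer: $58752$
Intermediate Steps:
$P{\left(c \right)} = 9$ ($P{\left(c \right)} = \left(-3\right)^{2} = 9$)
$U{\left(d,x \right)} = -4$ ($U{\left(d,x \right)} = -2 - 2 = -4$)
$B{\left(q,X \right)} = -60 - 75 X$ ($B{\left(q,X \right)} = - 3 \left(- 5 \left(- 5 X - 4\right)\right) = - 3 \left(- 5 \left(-4 - 5 X\right)\right) = - 3 \left(20 + 25 X\right) = -60 - 75 X$)
$- 135 B{\left(6,5 \right)} - \frac{108}{U{\left(P{\left(2 \right)},-6 \right)}} = - 135 \left(-60 - 375\right) - \frac{108}{-4} = - 135 \left(-60 - 375\right) - -27 = \left(-135\right) \left(-435\right) + 27 = 58725 + 27 = 58752$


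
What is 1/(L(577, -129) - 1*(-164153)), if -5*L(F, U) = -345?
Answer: 1/164222 ≈ 6.0893e-6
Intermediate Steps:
L(F, U) = 69 (L(F, U) = -1/5*(-345) = 69)
1/(L(577, -129) - 1*(-164153)) = 1/(69 - 1*(-164153)) = 1/(69 + 164153) = 1/164222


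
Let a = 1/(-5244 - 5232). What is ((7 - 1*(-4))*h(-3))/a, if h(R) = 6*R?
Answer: 2074248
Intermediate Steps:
a = -1/10476 (a = 1/(-10476) = -1/10476 ≈ -9.5456e-5)
((7 - 1*(-4))*h(-3))/a = ((7 - 1*(-4))*(6*(-3)))/(-1/10476) = ((7 + 4)*(-18))*(-10476) = (11*(-18))*(-10476) = -198*(-10476) = 2074248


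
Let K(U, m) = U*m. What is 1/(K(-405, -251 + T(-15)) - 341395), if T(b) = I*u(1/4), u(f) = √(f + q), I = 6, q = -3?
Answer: I/(5*(-47948*I + 243*√11)) ≈ -4.17e-6 + 7.0092e-8*I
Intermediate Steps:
u(f) = √(-3 + f) (u(f) = √(f - 3) = √(-3 + f))
T(b) = 3*I*√11 (T(b) = 6*√(-3 + 1/4) = 6*√(-3 + ¼) = 6*√(-11/4) = 6*(I*√11/2) = 3*I*√11)
1/(K(-405, -251 + T(-15)) - 341395) = 1/(-405*(-251 + 3*I*√11) - 341395) = 1/((101655 - 1215*I*√11) - 341395) = 1/(-239740 - 1215*I*√11)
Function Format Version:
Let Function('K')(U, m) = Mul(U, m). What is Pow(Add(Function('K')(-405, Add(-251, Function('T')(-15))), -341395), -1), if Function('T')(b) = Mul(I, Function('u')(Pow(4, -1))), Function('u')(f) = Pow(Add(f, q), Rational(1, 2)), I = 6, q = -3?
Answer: Mul(Rational(1, 5), I, Pow(Add(Mul(-47948, I), Mul(243, Pow(11, Rational(1, 2)))), -1)) ≈ Add(-4.1700e-6, Mul(7.0092e-8, I))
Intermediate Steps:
Function('u')(f) = Pow(Add(-3, f), Rational(1, 2)) (Function('u')(f) = Pow(Add(f, -3), Rational(1, 2)) = Pow(Add(-3, f), Rational(1, 2)))
Function('T')(b) = Mul(3, I, Pow(11, Rational(1, 2))) (Function('T')(b) = Mul(6, Pow(Add(-3, Pow(4, -1)), Rational(1, 2))) = Mul(6, Pow(Add(-3, Rational(1, 4)), Rational(1, 2))) = Mul(6, Pow(Rational(-11, 4), Rational(1, 2))) = Mul(6, Mul(Rational(1, 2), I, Pow(11, Rational(1, 2)))) = Mul(3, I, Pow(11, Rational(1, 2))))
Pow(Add(Function('K')(-405, Add(-251, Function('T')(-15))), -341395), -1) = Pow(Add(Mul(-405, Add(-251, Mul(3, I, Pow(11, Rational(1, 2))))), -341395), -1) = Pow(Add(Add(101655, Mul(-1215, I, Pow(11, Rational(1, 2)))), -341395), -1) = Pow(Add(-239740, Mul(-1215, I, Pow(11, Rational(1, 2)))), -1)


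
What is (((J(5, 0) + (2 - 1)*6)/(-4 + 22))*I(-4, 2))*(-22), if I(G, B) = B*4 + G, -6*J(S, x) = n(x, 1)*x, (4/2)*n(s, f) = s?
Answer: -88/3 ≈ -29.333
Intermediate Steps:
n(s, f) = s/2
J(S, x) = -x²/12 (J(S, x) = -x/2*x/6 = -x²/12)
I(G, B) = G + 4*B (I(G, B) = 4*B + G = G + 4*B)
(((J(5, 0) + (2 - 1)*6)/(-4 + 22))*I(-4, 2))*(-22) = (((-1/12*0² + (2 - 1)*6)/(-4 + 22))*(-4 + 4*2))*(-22) = (((-1/12*0 + 1*6)/18)*(-4 + 8))*(-22) = (((0 + 6)*(1/18))*4)*(-22) = ((6*(1/18))*4)*(-22) = ((⅓)*4)*(-22) = (4/3)*(-22) = -88/3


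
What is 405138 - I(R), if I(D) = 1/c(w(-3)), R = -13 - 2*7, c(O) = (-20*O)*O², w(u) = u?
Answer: 218774519/540 ≈ 4.0514e+5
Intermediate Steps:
c(O) = -20*O³
R = -27 (R = -13 - 14 = -27)
I(D) = 1/540 (I(D) = 1/(-20*(-3)³) = 1/(-20*(-27)) = 1/540)
405138 - I(R) = 405138 - 1*1/540 = 405138 - 1/540 = 218774519/540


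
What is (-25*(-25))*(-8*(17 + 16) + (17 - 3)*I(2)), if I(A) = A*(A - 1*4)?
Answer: -200000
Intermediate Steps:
I(A) = A*(-4 + A) (I(A) = A*(A - 4) = A*(-4 + A))
(-25*(-25))*(-8*(17 + 16) + (17 - 3)*I(2)) = (-25*(-25))*(-8*(17 + 16) + (17 - 3)*(2*(-4 + 2))) = 625*(-8*33 + 14*(2*(-2))) = 625*(-264 + 14*(-4)) = 625*(-264 - 56) = 625*(-320) = -200000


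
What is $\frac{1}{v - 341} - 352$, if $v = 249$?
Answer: $- \frac{32385}{92} \approx -352.01$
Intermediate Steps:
$\frac{1}{v - 341} - 352 = \frac{1}{249 - 341} - 352 = \frac{1}{-92} - 352 = - \frac{1}{92} - 352 = - \frac{32385}{92}$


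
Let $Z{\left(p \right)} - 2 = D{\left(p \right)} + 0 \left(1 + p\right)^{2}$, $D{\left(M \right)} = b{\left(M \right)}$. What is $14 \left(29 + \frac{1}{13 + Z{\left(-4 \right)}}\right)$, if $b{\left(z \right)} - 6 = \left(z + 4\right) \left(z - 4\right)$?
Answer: $\frac{1220}{3} \approx 406.67$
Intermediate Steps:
$b{\left(z \right)} = 6 + \left(-4 + z\right) \left(4 + z\right)$ ($b{\left(z \right)} = 6 + \left(z + 4\right) \left(z - 4\right) = 6 + \left(4 + z\right) \left(-4 + z\right) = 6 + \left(-4 + z\right) \left(4 + z\right)$)
$D{\left(M \right)} = -10 + M^{2}$
$Z{\left(p \right)} = -8 + p^{2}$ ($Z{\left(p \right)} = 2 + \left(\left(-10 + p^{2}\right) + 0 \left(1 + p\right)^{2}\right) = 2 + \left(\left(-10 + p^{2}\right) + 0\right) = 2 + \left(-10 + p^{2}\right) = -8 + p^{2}$)
$14 \left(29 + \frac{1}{13 + Z{\left(-4 \right)}}\right) = 14 \left(29 + \frac{1}{13 - \left(8 - \left(-4\right)^{2}\right)}\right) = 14 \left(29 + \frac{1}{13 + \left(-8 + 16\right)}\right) = 14 \left(29 + \frac{1}{13 + 8}\right) = 14 \left(29 + \frac{1}{21}\right) = 14 \cdot \frac{610}{21} = \frac{1220}{3}$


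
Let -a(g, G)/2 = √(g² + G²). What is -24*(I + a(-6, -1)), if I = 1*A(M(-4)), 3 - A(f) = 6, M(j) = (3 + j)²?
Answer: 72 + 48*√37 ≈ 363.97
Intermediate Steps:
a(g, G) = -2*√(G² + g²) (a(g, G) = -2*√(g² + G²) = -2*√(G² + g²))
A(f) = -3 (A(f) = 3 - 1*6 = 3 - 6 = -3)
I = -3 (I = 1*(-3) = -3)
-24*(I + a(-6, -1)) = -24*(-3 - 2*√((-1)² + (-6)²)) = -24*(-3 - 2*√(1 + 36)) = -24*(-3 - 2*√37) = 72 + 48*√37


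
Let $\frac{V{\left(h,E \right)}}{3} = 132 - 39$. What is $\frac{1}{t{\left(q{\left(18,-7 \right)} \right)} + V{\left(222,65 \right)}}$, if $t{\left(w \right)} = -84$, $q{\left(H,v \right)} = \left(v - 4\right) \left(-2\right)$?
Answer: $\frac{1}{195} \approx 0.0051282$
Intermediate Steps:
$q{\left(H,v \right)} = 8 - 2 v$ ($q{\left(H,v \right)} = \left(-4 + v\right) \left(-2\right) = 8 - 2 v$)
$V{\left(h,E \right)} = 279$ ($V{\left(h,E \right)} = 3 \left(132 - 39\right) = 3 \cdot 93 = 279$)
$\frac{1}{t{\left(q{\left(18,-7 \right)} \right)} + V{\left(222,65 \right)}} = \frac{1}{-84 + 279} = \frac{1}{195}$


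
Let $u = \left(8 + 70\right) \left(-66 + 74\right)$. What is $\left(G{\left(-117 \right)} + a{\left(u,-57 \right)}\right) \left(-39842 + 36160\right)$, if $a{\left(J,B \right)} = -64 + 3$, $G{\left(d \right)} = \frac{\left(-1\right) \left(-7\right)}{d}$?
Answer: $\frac{26304208}{117} \approx 2.2482 \cdot 10^{5}$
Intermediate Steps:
$u = 624$ ($u = 78 \cdot 8 = 624$)
$G{\left(d \right)} = \frac{7}{d}$
$a{\left(J,B \right)} = -61$
$\left(G{\left(-117 \right)} + a{\left(u,-57 \right)}\right) \left(-39842 + 36160\right) = \left(\frac{7}{-117} - 61\right) \left(-39842 + 36160\right) = \left(7 \left(- \frac{1}{117}\right) - 61\right) \left(-3682\right) = \left(- \frac{7}{117} - 61\right) \left(-3682\right) = \left(- \frac{7144}{117}\right) \left(-3682\right) = \frac{26304208}{117}$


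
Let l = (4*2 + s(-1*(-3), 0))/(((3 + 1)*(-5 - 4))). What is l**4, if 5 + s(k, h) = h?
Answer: 1/20736 ≈ 4.8225e-5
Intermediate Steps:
s(k, h) = -5 + h
l = -1/12 (l = (4*2 + (-5 + 0))/(((3 + 1)*(-5 - 4))) = (8 - 5)/((4*(-9))) = 3/(-36) = 3*(-1/36) = -1/12 ≈ -0.083333)
l**4 = (-1/12)**4 = 1/20736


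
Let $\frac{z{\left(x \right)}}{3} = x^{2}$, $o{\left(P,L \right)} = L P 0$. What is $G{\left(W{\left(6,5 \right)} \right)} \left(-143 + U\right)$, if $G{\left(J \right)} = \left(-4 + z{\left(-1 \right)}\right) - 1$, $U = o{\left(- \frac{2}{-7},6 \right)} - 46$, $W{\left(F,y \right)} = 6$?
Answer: $378$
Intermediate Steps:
$o{\left(P,L \right)} = 0$
$z{\left(x \right)} = 3 x^{2}$
$U = -46$ ($U = 0 - 46 = -46$)
$G{\left(J \right)} = -2$ ($G{\left(J \right)} = \left(-4 + 3 \left(-1\right)^{2}\right) - 1 = \left(-4 + 3 \cdot 1\right) - 1 = \left(-4 + 3\right) - 1 = -1 - 1 = -2$)
$G{\left(W{\left(6,5 \right)} \right)} \left(-143 + U\right) = - 2 \left(-143 - 46\right) = \left(-2\right) \left(-189\right) = 378$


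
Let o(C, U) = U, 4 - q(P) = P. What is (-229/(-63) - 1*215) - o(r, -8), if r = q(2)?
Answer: -12812/63 ≈ -203.36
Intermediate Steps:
q(P) = 4 - P
r = 2 (r = 4 - 1*2 = 4 - 2 = 2)
(-229/(-63) - 1*215) - o(r, -8) = (-229/(-63) - 1*215) - 1*(-8) = (-229*(-1/63) - 215) + 8 = (229/63 - 215) + 8 = -13316/63 + 8 = -12812/63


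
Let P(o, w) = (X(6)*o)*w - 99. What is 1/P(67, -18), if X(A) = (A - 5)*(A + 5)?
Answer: -1/13365 ≈ -7.4822e-5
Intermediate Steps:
X(A) = (-5 + A)*(5 + A)
P(o, w) = -99 + 11*o*w (P(o, w) = ((-25 + 6²)*o)*w - 99 = ((-25 + 36)*o)*w - 99 = (11*o)*w - 99 = 11*o*w - 99 = -99 + 11*o*w)
1/P(67, -18) = 1/(-99 + 11*67*(-18)) = 1/(-99 - 13266) = 1/(-13365) = -1/13365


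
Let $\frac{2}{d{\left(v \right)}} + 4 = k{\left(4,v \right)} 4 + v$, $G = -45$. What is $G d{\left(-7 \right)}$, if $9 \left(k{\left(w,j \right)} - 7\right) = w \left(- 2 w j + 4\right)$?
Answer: $- \frac{270}{371} \approx -0.72776$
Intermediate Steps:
$k{\left(w,j \right)} = 7 + \frac{w \left(4 - 2 j w\right)}{9}$ ($k{\left(w,j \right)} = 7 + \frac{w \left(- 2 w j + 4\right)}{9} = 7 + \frac{w \left(- 2 j w + 4\right)}{9} = 7 + \frac{w \left(4 - 2 j w\right)}{9}$)
$d{\left(v \right)} = \frac{2}{\frac{280}{9} - \frac{119 v}{9}}$ ($d{\left(v \right)} = \frac{2}{-4 + \left(\left(7 + \frac{4}{9} \cdot 4 - \frac{2 v 4^{2}}{9}\right) 4 + v\right)} = \frac{2}{-4 + \left(\left(7 + \frac{16}{9} - \frac{2}{9} v 16\right) 4 + v\right)} = \frac{2}{-4 + \left(\left(7 + \frac{16}{9} - \frac{32 v}{9}\right) 4 + v\right)} = \frac{2}{-4 + \left(\left(\frac{79}{9} - \frac{32 v}{9}\right) 4 + v\right)} = \frac{2}{-4 - \left(- \frac{316}{9} + \frac{119 v}{9}\right)} = \frac{2}{\frac{280}{9} - \frac{119 v}{9}}$)
$G d{\left(-7 \right)} = - 45 \frac{18}{7 \left(40 - -119\right)} = - 45 \frac{18}{7 \left(40 + 119\right)} = - 45 \frac{18}{7 \cdot 159} = - 45 \cdot \frac{18}{7} \cdot \frac{1}{159} = \left(-45\right) \frac{6}{371} = - \frac{270}{371}$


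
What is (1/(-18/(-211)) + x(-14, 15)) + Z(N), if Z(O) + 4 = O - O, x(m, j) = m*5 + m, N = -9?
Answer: -1373/18 ≈ -76.278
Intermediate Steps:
x(m, j) = 6*m (x(m, j) = 5*m + m = 6*m)
Z(O) = -4 (Z(O) = -4 + (O - O) = -4 + 0 = -4)
(1/(-18/(-211)) + x(-14, 15)) + Z(N) = (1/(-18/(-211)) + 6*(-14)) - 4 = (1/(-18*(-1/211)) - 84) - 4 = (1/(18/211) - 84) - 4 = (211/18 - 84) - 4 = -1301/18 - 4 = -1373/18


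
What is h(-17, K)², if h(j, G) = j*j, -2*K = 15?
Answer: 83521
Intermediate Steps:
K = -15/2 (K = -½*15 = -15/2 ≈ -7.5000)
h(j, G) = j²
h(-17, K)² = ((-17)²)² = 289² = 83521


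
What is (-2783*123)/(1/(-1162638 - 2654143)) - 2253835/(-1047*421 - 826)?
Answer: 576975548747075512/441613 ≈ 1.3065e+12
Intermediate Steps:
(-2783*123)/(1/(-1162638 - 2654143)) - 2253835/(-1047*421 - 826) = -342309/(1/(-3816781)) - 2253835/(-440787 - 826) = -342309/(-1/3816781) - 2253835/(-441613) = -342309*(-3816781) - 2253835*(-1/441613) = 1306518487329 + 2253835/441613 = 576975548747075512/441613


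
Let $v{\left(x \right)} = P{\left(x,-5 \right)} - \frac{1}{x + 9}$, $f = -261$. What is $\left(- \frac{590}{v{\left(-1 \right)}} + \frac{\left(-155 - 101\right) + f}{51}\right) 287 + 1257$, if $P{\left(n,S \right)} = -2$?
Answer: $\frac{3979648}{51} \approx 78032.0$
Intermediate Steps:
$v{\left(x \right)} = -2 - \frac{1}{9 + x}$ ($v{\left(x \right)} = -2 - \frac{1}{x + 9} = -2 - \frac{1}{9 + x}$)
$\left(- \frac{590}{v{\left(-1 \right)}} + \frac{\left(-155 - 101\right) + f}{51}\right) 287 + 1257 = \left(- \frac{590}{\frac{1}{9 - 1} \left(-19 - -2\right)} + \frac{\left(-155 - 101\right) - 261}{51}\right) 287 + 1257 = \left(- \frac{590}{\frac{1}{8} \left(-19 + 2\right)} + \left(-256 - 261\right) \frac{1}{51}\right) 287 + 1257 = \left(- \frac{590}{\frac{1}{8} \left(-17\right)} - \frac{517}{51}\right) 287 + 1257 = \left(- \frac{590}{- \frac{17}{8}} - \frac{517}{51}\right) 287 + 1257 = \left(\left(-590\right) \left(- \frac{8}{17}\right) - \frac{517}{51}\right) 287 + 1257 = \left(\frac{4720}{17} - \frac{517}{51}\right) 287 + 1257 = \frac{13643}{51} \cdot 287 + 1257 = \frac{3915541}{51} + 1257 = \frac{3979648}{51}$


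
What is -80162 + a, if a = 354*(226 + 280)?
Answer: 98962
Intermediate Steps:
a = 179124 (a = 354*506 = 179124)
-80162 + a = -80162 + 179124 = 98962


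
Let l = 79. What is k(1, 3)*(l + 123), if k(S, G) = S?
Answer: 202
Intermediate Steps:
k(1, 3)*(l + 123) = 1*(79 + 123) = 1*202 = 202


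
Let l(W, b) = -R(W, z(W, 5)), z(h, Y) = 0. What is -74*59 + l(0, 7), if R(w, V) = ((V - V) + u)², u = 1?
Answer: -4367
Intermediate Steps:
R(w, V) = 1 (R(w, V) = ((V - V) + 1)² = (0 + 1)² = 1² = 1)
l(W, b) = -1 (l(W, b) = -1*1 = -1)
-74*59 + l(0, 7) = -74*59 - 1 = -4366 - 1 = -4367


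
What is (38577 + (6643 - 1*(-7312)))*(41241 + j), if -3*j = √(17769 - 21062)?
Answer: 2166472212 - 52532*I*√3293/3 ≈ 2.1665e+9 - 1.0048e+6*I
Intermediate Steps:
j = -I*√3293/3 (j = -√(17769 - 21062)/3 = -I*√3293/3 ≈ -19.128*I)
(38577 + (6643 - 1*(-7312)))*(41241 + j) = (38577 + (6643 - 1*(-7312)))*(41241 - I*√3293/3) = (38577 + (6643 + 7312))*(41241 - I*√3293/3) = (38577 + 13955)*(41241 - I*√3293/3) = 52532*(41241 - I*√3293/3) = 2166472212 - 52532*I*√3293/3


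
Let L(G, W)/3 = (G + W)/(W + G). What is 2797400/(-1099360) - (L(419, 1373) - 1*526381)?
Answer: 14466903017/27484 ≈ 5.2638e+5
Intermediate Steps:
L(G, W) = 3 (L(G, W) = 3*((G + W)/(W + G)) = 3*((G + W)/(G + W)) = 3*1 = 3)
2797400/(-1099360) - (L(419, 1373) - 1*526381) = 2797400/(-1099360) - (3 - 1*526381) = 2797400*(-1/1099360) - (3 - 526381) = -69935/27484 - 1*(-526378) = -69935/27484 + 526378 = 14466903017/27484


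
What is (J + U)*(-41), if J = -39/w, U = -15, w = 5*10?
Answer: 32349/50 ≈ 646.98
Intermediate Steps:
w = 50
J = -39/50 ≈ -0.78000
(J + U)*(-41) = (-39/50 - 15)*(-41) = -789/50*(-41) = 32349/50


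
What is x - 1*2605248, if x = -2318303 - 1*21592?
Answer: -4945143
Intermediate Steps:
x = -2339895 (x = -2318303 - 21592 = -2339895)
x - 1*2605248 = -2339895 - 1*2605248 = -2339895 - 2605248 = -4945143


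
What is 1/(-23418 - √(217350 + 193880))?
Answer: -11709/273995747 + √411230/547991494 ≈ -4.1564e-5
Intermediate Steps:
1/(-23418 - √(217350 + 193880)) = 1/(-23418 - √411230)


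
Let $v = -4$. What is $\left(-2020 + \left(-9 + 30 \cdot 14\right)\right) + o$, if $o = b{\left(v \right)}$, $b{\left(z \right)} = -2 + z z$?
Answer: $-1595$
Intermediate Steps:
$b{\left(z \right)} = -2 + z^{2}$
$o = 14$ ($o = -2 + \left(-4\right)^{2} = -2 + 16 = 14$)
$\left(-2020 + \left(-9 + 30 \cdot 14\right)\right) + o = \left(-2020 + \left(-9 + 30 \cdot 14\right)\right) + 14 = \left(-2020 + \left(-9 + 420\right)\right) + 14 = \left(-2020 + 411\right) + 14 = -1609 + 14 = -1595$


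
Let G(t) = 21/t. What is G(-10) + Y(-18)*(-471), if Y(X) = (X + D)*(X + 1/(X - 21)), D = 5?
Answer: -1103731/10 ≈ -1.1037e+5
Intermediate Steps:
Y(X) = (5 + X)*(X + 1/(-21 + X)) (Y(X) = (X + 5)*(X + 1/(X - 21)) = (5 + X)*(X + 1/(-21 + X)))
G(-10) + Y(-18)*(-471) = 21/(-10) + ((5 + (-18)³ - 104*(-18) - 16*(-18)²)/(-21 - 18))*(-471) = 21*(-⅒) + ((5 - 5832 + 1872 - 16*324)/(-39))*(-471) = -21/10 - (5 - 5832 + 1872 - 5184)/39*(-471) = -21/10 - 1/39*(-9139)*(-471) = -21/10 + (703/3)*(-471) = -21/10 - 110371 = -1103731/10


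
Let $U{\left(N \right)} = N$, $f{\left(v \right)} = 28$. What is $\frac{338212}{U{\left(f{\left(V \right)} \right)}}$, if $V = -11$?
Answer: $12079$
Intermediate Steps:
$\frac{338212}{U{\left(f{\left(V \right)} \right)}} = \frac{338212}{28} = 338212 \cdot \frac{1}{28} = 12079$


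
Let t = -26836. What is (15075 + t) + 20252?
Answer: 8491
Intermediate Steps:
(15075 + t) + 20252 = (15075 - 26836) + 20252 = -11761 + 20252 = 8491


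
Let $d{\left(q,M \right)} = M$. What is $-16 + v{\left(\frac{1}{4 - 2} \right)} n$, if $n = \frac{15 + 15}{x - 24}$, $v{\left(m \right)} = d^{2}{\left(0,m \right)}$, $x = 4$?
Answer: $- \frac{131}{8} \approx -16.375$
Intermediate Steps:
$v{\left(m \right)} = m^{2}$
$n = - \frac{3}{2}$ ($n = \frac{15 + 15}{4 - 24} = \frac{30}{-20} = 30 \left(- \frac{1}{20}\right) = - \frac{3}{2} \approx -1.5$)
$-16 + v{\left(\frac{1}{4 - 2} \right)} n = -16 + \left(\frac{1}{4 - 2}\right)^{2} \left(- \frac{3}{2}\right) = -16 + \left(\frac{1}{2}\right)^{2} \left(- \frac{3}{2}\right) = -16 + \frac{1}{4} \left(- \frac{3}{2}\right) = -16 - \frac{3}{8} = - \frac{131}{8}$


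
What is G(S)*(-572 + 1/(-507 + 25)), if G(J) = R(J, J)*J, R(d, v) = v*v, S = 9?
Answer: -200988945/482 ≈ -4.1699e+5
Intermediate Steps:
R(d, v) = v²
G(J) = J³ (G(J) = J²*J = J³)
G(S)*(-572 + 1/(-507 + 25)) = 9³*(-572 + 1/(-507 + 25)) = 729*(-572 + 1/(-482)) = 729*(-572 - 1/482) = 729*(-275705/482) = -200988945/482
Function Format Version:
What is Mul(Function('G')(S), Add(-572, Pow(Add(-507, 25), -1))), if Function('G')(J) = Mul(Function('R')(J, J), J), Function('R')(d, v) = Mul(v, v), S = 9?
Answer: Rational(-200988945, 482) ≈ -4.1699e+5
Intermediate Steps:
Function('R')(d, v) = Pow(v, 2)
Function('G')(J) = Pow(J, 3) (Function('G')(J) = Mul(Pow(J, 2), J) = Pow(J, 3))
Mul(Function('G')(S), Add(-572, Pow(Add(-507, 25), -1))) = Mul(Pow(9, 3), Add(-572, Pow(Add(-507, 25), -1))) = Mul(729, Add(-572, Pow(-482, -1))) = Mul(729, Add(-572, Rational(-1, 482))) = Mul(729, Rational(-275705, 482)) = Rational(-200988945, 482)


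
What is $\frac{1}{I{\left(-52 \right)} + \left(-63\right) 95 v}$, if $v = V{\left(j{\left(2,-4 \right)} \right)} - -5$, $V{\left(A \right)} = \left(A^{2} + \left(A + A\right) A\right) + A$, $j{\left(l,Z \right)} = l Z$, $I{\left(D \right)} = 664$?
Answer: $- \frac{1}{1130501} \approx -8.8456 \cdot 10^{-7}$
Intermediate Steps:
$j{\left(l,Z \right)} = Z l$
$V{\left(A \right)} = A + 3 A^{2}$ ($V{\left(A \right)} = \left(A^{2} + 2 A A\right) + A = \left(A^{2} + 2 A^{2}\right) + A = 3 A^{2} + A = A + 3 A^{2}$)
$v = 189$ ($v = \left(-4\right) 2 \left(1 + 3 \left(\left(-4\right) 2\right)\right) - -5 = - 8 \left(1 + 3 \left(-8\right)\right) + 5 = - 8 \left(1 - 24\right) + 5 = \left(-8\right) \left(-23\right) + 5 = 184 + 5 = 189$)
$\frac{1}{I{\left(-52 \right)} + \left(-63\right) 95 v} = \frac{1}{664 + \left(-63\right) 95 \cdot 189} = \frac{1}{664 - 1131165} = \frac{1}{-1130501} = - \frac{1}{1130501}$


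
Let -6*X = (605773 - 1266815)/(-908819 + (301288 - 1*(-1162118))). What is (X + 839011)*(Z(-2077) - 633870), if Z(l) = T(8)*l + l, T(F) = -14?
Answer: -847137000562917148/1663761 ≈ -5.0917e+11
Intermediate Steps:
X = 330521/1663761 (X = -(605773 - 1266815)/(6*(-908819 + (301288 - 1*(-1162118)))) = -(-330521)/(3*(-908819 + (301288 + 1162118))) = -(-330521)/(3*(-908819 + 1463406)) = -(-330521)/(3*554587) = -⅙*(-661042/554587) = 330521/1663761 ≈ 0.19866)
Z(l) = -13*l (Z(l) = -14*l + l = -13*l)
(X + 839011)*(Z(-2077) - 633870) = (330521/1663761 + 839011)*(-13*(-2077) - 633870) = 1395914110892*(27001 - 633870)/1663761 = (1395914110892/1663761)*(-606869) = -847137000562917148/1663761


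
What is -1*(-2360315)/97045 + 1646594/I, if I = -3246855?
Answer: 1500761368919/63018208695 ≈ 23.815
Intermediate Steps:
-1*(-2360315)/97045 + 1646594/I = -1*(-2360315)/97045 + 1646594/(-3246855) = 2360315*(1/97045) + 1646594*(-1/3246855) = 472063/19409 - 1646594/3246855 = 1500761368919/63018208695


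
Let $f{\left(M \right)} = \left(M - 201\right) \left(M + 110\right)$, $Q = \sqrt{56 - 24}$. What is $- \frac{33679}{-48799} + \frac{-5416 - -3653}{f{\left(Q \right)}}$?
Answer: $\frac{1307637937511}{1698111408322} - \frac{22919 \sqrt{2}}{17399039} \approx 0.76819$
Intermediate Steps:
$Q = 4 \sqrt{2}$ ($Q = \sqrt{56 - 24} = \sqrt{32} = 4 \sqrt{2} \approx 5.6569$)
$f{\left(M \right)} = \left(-201 + M\right) \left(110 + M\right)$
$- \frac{33679}{-48799} + \frac{-5416 - -3653}{f{\left(Q \right)}} = - \frac{33679}{-48799} + \frac{-5416 - -3653}{-22110 + \left(4 \sqrt{2}\right)^{2} - 91 \cdot 4 \sqrt{2}} = \left(-33679\right) \left(- \frac{1}{48799}\right) + \frac{-5416 + 3653}{-22110 + 32 - 364 \sqrt{2}} = \frac{33679}{48799} - \frac{1763}{-22078 - 364 \sqrt{2}}$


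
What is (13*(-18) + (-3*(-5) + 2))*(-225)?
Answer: 48825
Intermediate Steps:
(13*(-18) + (-3*(-5) + 2))*(-225) = (-234 + (15 + 2))*(-225) = (-234 + 17)*(-225) = -217*(-225) = 48825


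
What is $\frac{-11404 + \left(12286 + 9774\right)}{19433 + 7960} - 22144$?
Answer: $- \frac{202193312}{9131} \approx -22144.0$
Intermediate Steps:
$\frac{-11404 + \left(12286 + 9774\right)}{19433 + 7960} - 22144 = \frac{-11404 + 22060}{27393} - 22144 = 10656 \cdot \frac{1}{27393} - 22144 = \frac{3552}{9131} - 22144 = - \frac{202193312}{9131}$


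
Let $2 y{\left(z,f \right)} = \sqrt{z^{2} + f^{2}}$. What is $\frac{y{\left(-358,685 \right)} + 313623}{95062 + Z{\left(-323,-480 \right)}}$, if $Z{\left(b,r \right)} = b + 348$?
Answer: $\frac{313623}{95087} + \frac{\sqrt{597389}}{190174} \approx 3.3023$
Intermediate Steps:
$Z{\left(b,r \right)} = 348 + b$
$y{\left(z,f \right)} = \frac{\sqrt{f^{2} + z^{2}}}{2}$ ($y{\left(z,f \right)} = \frac{\sqrt{z^{2} + f^{2}}}{2} = \frac{\sqrt{f^{2} + z^{2}}}{2}$)
$\frac{y{\left(-358,685 \right)} + 313623}{95062 + Z{\left(-323,-480 \right)}} = \frac{\frac{\sqrt{685^{2} + \left(-358\right)^{2}}}{2} + 313623}{95062 + \left(348 - 323\right)} = \frac{\frac{\sqrt{469225 + 128164}}{2} + 313623}{95062 + 25} = \frac{\frac{\sqrt{597389}}{2} + 313623}{95087} = \left(313623 + \frac{\sqrt{597389}}{2}\right) \frac{1}{95087} = \frac{313623}{95087} + \frac{\sqrt{597389}}{190174}$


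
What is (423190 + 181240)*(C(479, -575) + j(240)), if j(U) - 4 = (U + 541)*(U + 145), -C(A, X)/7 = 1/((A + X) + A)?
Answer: 69608503988400/383 ≈ 1.8175e+11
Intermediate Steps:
C(A, X) = -7/(X + 2*A) (C(A, X) = -7/((A + X) + A) = -7/(X + 2*A))
j(U) = 4 + (145 + U)*(541 + U) (j(U) = 4 + (U + 541)*(U + 145) = 4 + (541 + U)*(145 + U) = 4 + (145 + U)*(541 + U))
(423190 + 181240)*(C(479, -575) + j(240)) = (423190 + 181240)*(-7/(-575 + 2*479) + (78449 + 240**2 + 686*240)) = 604430*(-7/(-575 + 958) + (78449 + 57600 + 164640)) = 604430*(-7/383 + 300689) = 604430*(115163880/383) = 69608503988400/383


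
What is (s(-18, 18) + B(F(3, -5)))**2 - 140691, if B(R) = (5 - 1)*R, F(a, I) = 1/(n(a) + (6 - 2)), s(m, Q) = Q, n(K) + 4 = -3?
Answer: -1263719/9 ≈ -1.4041e+5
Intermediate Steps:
n(K) = -7 (n(K) = -4 - 3 = -7)
F(a, I) = -1/3 (F(a, I) = 1/(-7 + (6 - 2)) = 1/(-7 + 4) = 1/(-3) = -1/3)
B(R) = 4*R
(s(-18, 18) + B(F(3, -5)))**2 - 140691 = (18 + 4*(-1/3))**2 - 140691 = (18 - 4/3)**2 - 140691 = (50/3)**2 - 140691 = 2500/9 - 140691 = -1263719/9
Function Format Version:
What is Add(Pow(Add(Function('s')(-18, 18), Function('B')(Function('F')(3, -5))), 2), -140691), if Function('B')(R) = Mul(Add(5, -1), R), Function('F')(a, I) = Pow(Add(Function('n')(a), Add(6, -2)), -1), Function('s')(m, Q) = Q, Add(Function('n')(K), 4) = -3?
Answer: Rational(-1263719, 9) ≈ -1.4041e+5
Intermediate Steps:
Function('n')(K) = -7 (Function('n')(K) = Add(-4, -3) = -7)
Function('F')(a, I) = Rational(-1, 3) (Function('F')(a, I) = Pow(Add(-7, Add(6, -2)), -1) = Pow(Add(-7, 4), -1) = Pow(-3, -1) = Rational(-1, 3))
Function('B')(R) = Mul(4, R)
Add(Pow(Add(Function('s')(-18, 18), Function('B')(Function('F')(3, -5))), 2), -140691) = Add(Pow(Add(18, Mul(4, Rational(-1, 3))), 2), -140691) = Add(Pow(Add(18, Rational(-4, 3)), 2), -140691) = Add(Pow(Rational(50, 3), 2), -140691) = Add(Rational(2500, 9), -140691) = Rational(-1263719, 9)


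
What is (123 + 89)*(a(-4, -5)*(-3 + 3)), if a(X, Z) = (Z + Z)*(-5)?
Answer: 0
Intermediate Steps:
a(X, Z) = -10*Z (a(X, Z) = (2*Z)*(-5) = -10*Z)
(123 + 89)*(a(-4, -5)*(-3 + 3)) = (123 + 89)*((-10*(-5))*(-3 + 3)) = 212*(50*0) = 212*0 = 0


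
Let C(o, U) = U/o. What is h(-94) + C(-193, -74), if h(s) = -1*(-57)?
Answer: 11075/193 ≈ 57.383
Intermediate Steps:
h(s) = 57
h(-94) + C(-193, -74) = 57 - 74/(-193) = 57 - 74*(-1/193) = 57 + 74/193 = 11075/193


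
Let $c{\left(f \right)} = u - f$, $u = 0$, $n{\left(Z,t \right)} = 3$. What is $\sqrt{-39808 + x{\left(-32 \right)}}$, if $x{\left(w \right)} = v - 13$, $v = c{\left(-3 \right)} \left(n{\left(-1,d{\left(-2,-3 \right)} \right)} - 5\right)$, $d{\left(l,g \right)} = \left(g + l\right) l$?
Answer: $i \sqrt{39827} \approx 199.57 i$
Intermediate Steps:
$d{\left(l,g \right)} = l \left(g + l\right)$
$c{\left(f \right)} = - f$ ($c{\left(f \right)} = 0 - f = - f$)
$v = -6$ ($v = \left(-1\right) \left(-3\right) \left(3 - 5\right) = 3 \left(-2\right) = -6$)
$x{\left(w \right)} = -19$ ($x{\left(w \right)} = -6 - 13 = -19$)
$\sqrt{-39808 + x{\left(-32 \right)}} = \sqrt{-39808 - 19} = \sqrt{-39827} = i \sqrt{39827}$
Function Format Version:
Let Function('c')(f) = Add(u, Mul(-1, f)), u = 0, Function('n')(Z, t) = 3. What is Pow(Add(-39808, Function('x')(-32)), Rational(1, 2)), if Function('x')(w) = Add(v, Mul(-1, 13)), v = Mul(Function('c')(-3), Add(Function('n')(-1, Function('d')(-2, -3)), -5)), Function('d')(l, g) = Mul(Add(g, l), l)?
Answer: Mul(I, Pow(39827, Rational(1, 2))) ≈ Mul(199.57, I)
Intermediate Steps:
Function('d')(l, g) = Mul(l, Add(g, l))
Function('c')(f) = Mul(-1, f) (Function('c')(f) = Add(0, Mul(-1, f)) = Mul(-1, f))
v = -6 (v = Mul(Mul(-1, -3), Add(3, -5)) = Mul(3, -2) = -6)
Function('x')(w) = -19 (Function('x')(w) = Add(-6, Mul(-1, 13)) = Add(-6, -13) = -19)
Pow(Add(-39808, Function('x')(-32)), Rational(1, 2)) = Pow(Add(-39808, -19), Rational(1, 2)) = Pow(-39827, Rational(1, 2)) = Mul(I, Pow(39827, Rational(1, 2)))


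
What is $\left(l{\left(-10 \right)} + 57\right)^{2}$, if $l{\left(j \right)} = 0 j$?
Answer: $3249$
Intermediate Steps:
$l{\left(j \right)} = 0$
$\left(l{\left(-10 \right)} + 57\right)^{2} = \left(0 + 57\right)^{2} = 57^{2} = 3249$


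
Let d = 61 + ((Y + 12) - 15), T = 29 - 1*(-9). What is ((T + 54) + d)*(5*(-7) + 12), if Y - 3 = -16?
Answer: -3151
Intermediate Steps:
Y = -13 (Y = 3 - 16 = -13)
T = 38 (T = 29 + 9 = 38)
d = 45 (d = 61 + ((-13 + 12) - 15) = 61 + (-1 - 15) = 61 - 16 = 45)
((T + 54) + d)*(5*(-7) + 12) = ((38 + 54) + 45)*(5*(-7) + 12) = (92 + 45)*(-35 + 12) = 137*(-23) = -3151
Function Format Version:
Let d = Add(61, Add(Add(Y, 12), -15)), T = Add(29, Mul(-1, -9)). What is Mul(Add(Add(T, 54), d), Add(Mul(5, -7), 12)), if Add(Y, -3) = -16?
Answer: -3151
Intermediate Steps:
Y = -13 (Y = Add(3, -16) = -13)
T = 38 (T = Add(29, 9) = 38)
d = 45 (d = Add(61, Add(Add(-13, 12), -15)) = Add(61, Add(-1, -15)) = Add(61, -16) = 45)
Mul(Add(Add(T, 54), d), Add(Mul(5, -7), 12)) = Mul(Add(Add(38, 54), 45), Add(Mul(5, -7), 12)) = Mul(Add(92, 45), Add(-35, 12)) = Mul(137, -23) = -3151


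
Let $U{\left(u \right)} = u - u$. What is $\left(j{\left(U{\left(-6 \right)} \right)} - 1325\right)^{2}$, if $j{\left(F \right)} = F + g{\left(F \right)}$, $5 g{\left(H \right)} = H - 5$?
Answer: $1758276$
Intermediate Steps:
$g{\left(H \right)} = -1 + \frac{H}{5}$ ($g{\left(H \right)} = \frac{H - 5}{5} = \frac{-5 + H}{5} = -1 + \frac{H}{5}$)
$U{\left(u \right)} = 0$
$j{\left(F \right)} = -1 + \frac{6 F}{5}$ ($j{\left(F \right)} = F + \left(-1 + \frac{F}{5}\right) = -1 + \frac{6 F}{5}$)
$\left(j{\left(U{\left(-6 \right)} \right)} - 1325\right)^{2} = \left(\left(-1 + \frac{6}{5} \cdot 0\right) - 1325\right)^{2} = \left(\left(-1 + 0\right) - 1325\right)^{2} = \left(-1 - 1325\right)^{2} = \left(-1326\right)^{2} = 1758276$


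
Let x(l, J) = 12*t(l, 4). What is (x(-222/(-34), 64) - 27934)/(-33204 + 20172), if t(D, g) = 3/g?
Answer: 27925/13032 ≈ 2.1428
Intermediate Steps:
x(l, J) = 9 (x(l, J) = 12*(3/4) = 9)
(x(-222/(-34), 64) - 27934)/(-33204 + 20172) = (9 - 27934)/(-33204 + 20172) = -27925/(-13032) = -27925*(-1/13032) = 27925/13032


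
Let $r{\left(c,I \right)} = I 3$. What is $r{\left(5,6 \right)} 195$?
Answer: $3510$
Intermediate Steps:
$r{\left(c,I \right)} = 3 I$
$r{\left(5,6 \right)} 195 = 3 \cdot 6 \cdot 195 = 18 \cdot 195 = 3510$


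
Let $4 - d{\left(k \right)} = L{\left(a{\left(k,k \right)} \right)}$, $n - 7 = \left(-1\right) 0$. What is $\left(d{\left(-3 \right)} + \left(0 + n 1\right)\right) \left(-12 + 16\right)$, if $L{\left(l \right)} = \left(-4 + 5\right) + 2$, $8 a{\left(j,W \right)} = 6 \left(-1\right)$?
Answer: $32$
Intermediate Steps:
$a{\left(j,W \right)} = - \frac{3}{4}$ ($a{\left(j,W \right)} = \frac{6 \left(-1\right)}{8} = \frac{1}{8} \left(-6\right) = - \frac{3}{4}$)
$n = 7$ ($n = 7 - 0 = 7 + 0 = 7$)
$L{\left(l \right)} = 3$ ($L{\left(l \right)} = 1 + 2 = 3$)
$d{\left(k \right)} = 1$ ($d{\left(k \right)} = 4 - 3 = 1$)
$\left(d{\left(-3 \right)} + \left(0 + n 1\right)\right) \left(-12 + 16\right) = \left(1 + \left(0 + 7 \cdot 1\right)\right) \left(-12 + 16\right) = \left(1 + \left(0 + 7\right)\right) 4 = \left(1 + 7\right) 4 = 8 \cdot 4 = 32$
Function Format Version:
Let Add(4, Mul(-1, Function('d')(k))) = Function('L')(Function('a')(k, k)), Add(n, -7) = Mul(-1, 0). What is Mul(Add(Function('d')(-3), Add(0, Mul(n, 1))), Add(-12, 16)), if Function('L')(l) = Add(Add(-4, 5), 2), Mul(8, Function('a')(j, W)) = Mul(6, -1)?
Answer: 32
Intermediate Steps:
Function('a')(j, W) = Rational(-3, 4) (Function('a')(j, W) = Mul(Rational(1, 8), Mul(6, -1)) = Mul(Rational(1, 8), -6) = Rational(-3, 4))
n = 7 (n = Add(7, Mul(-1, 0)) = Add(7, 0) = 7)
Function('L')(l) = 3 (Function('L')(l) = Add(1, 2) = 3)
Function('d')(k) = 1 (Function('d')(k) = Add(4, Mul(-1, 3)) = Add(4, -3) = 1)
Mul(Add(Function('d')(-3), Add(0, Mul(n, 1))), Add(-12, 16)) = Mul(Add(1, Add(0, Mul(7, 1))), Add(-12, 16)) = Mul(Add(1, Add(0, 7)), 4) = Mul(Add(1, 7), 4) = Mul(8, 4) = 32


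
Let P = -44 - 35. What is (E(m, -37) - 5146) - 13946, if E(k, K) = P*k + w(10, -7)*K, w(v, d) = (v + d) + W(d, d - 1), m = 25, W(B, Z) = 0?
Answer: -21178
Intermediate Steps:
P = -79
w(v, d) = d + v (w(v, d) = (v + d) + 0 = (d + v) + 0 = d + v)
E(k, K) = -79*k + 3*K (E(k, K) = -79*k + (-7 + 10)*K = -79*k + 3*K)
(E(m, -37) - 5146) - 13946 = ((-79*25 + 3*(-37)) - 5146) - 13946 = ((-1975 - 111) - 5146) - 13946 = (-2086 - 5146) - 13946 = -7232 - 13946 = -21178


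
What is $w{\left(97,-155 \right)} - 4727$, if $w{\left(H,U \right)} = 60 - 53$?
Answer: $-4720$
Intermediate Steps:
$w{\left(H,U \right)} = 7$ ($w{\left(H,U \right)} = 60 - 53 = 7$)
$w{\left(97,-155 \right)} - 4727 = 7 - 4727 = -4720$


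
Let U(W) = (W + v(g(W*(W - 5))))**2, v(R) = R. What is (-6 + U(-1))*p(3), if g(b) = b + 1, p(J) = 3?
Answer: 90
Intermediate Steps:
g(b) = 1 + b
U(W) = (1 + W + W*(-5 + W))**2 (U(W) = (W + (1 + W*(W - 5)))**2 = (W + (1 + W*(-5 + W)))**2 = (1 + W + W*(-5 + W))**2)
(-6 + U(-1))*p(3) = (-6 + (1 - 1 - (-5 - 1))**2)*3 = (-6 + (1 - 1 - 1*(-6))**2)*3 = (-6 + (1 - 1 + 6)**2)*3 = (-6 + 6**2)*3 = (-6 + 36)*3 = 30*3 = 90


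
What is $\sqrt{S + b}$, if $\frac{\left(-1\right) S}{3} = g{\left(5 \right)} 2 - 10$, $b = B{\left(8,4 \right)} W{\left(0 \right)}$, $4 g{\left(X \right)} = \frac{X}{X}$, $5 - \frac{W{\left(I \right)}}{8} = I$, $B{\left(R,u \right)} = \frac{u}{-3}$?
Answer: $\frac{i \sqrt{894}}{6} \approx 4.9833 i$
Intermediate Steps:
$B{\left(R,u \right)} = - \frac{u}{3}$ ($B{\left(R,u \right)} = u \left(- \frac{1}{3}\right) = - \frac{u}{3}$)
$W{\left(I \right)} = 40 - 8 I$
$g{\left(X \right)} = \frac{1}{4}$ ($g{\left(X \right)} = \frac{X \frac{1}{X}}{4} = \frac{1}{4} \cdot 1 = \frac{1}{4}$)
$b = - \frac{160}{3}$ ($b = \left(- \frac{1}{3}\right) 4 \left(40 - 0\right) = - \frac{4 \left(40 + 0\right)}{3} = \left(- \frac{4}{3}\right) 40 = - \frac{160}{3} \approx -53.333$)
$S = \frac{57}{2}$ ($S = - 3 \left(\frac{1}{4} \cdot 2 - 10\right) = - 3 \left(\frac{1}{2} - 10\right) = \left(-3\right) \left(- \frac{19}{2}\right) = \frac{57}{2} \approx 28.5$)
$\sqrt{S + b} = \sqrt{\frac{57}{2} - \frac{160}{3}} = \sqrt{- \frac{149}{6}} = \frac{i \sqrt{894}}{6}$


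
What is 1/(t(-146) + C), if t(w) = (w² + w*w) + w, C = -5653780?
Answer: -1/5611294 ≈ -1.7821e-7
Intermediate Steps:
t(w) = w + 2*w² (t(w) = (w² + w²) + w = 2*w² + w = w + 2*w²)
1/(t(-146) + C) = 1/(-146*(1 + 2*(-146)) - 5653780) = 1/(-146*(1 - 292) - 5653780) = 1/(-146*(-291) - 5653780) = 1/(42486 - 5653780) = 1/(-5611294) = -1/5611294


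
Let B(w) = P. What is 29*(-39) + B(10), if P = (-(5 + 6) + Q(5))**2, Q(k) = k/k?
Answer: -1031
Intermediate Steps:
Q(k) = 1
P = 100 (P = (-(5 + 6) + 1)**2 = (-1*11 + 1)**2 = (-11 + 1)**2 = (-10)**2 = 100)
B(w) = 100
29*(-39) + B(10) = 29*(-39) + 100 = -1131 + 100 = -1031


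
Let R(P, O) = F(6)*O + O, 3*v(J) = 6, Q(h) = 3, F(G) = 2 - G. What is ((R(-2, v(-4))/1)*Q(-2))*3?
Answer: -54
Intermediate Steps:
v(J) = 2 (v(J) = (1/3)*6 = 2)
R(P, O) = -3*O (R(P, O) = (2 - 1*6)*O + O = (2 - 6)*O + O = -4*O + O = -3*O)
((R(-2, v(-4))/1)*Q(-2))*3 = ((-3*2/1)*3)*3 = (-6*1*3)*3 = -6*3*3 = -18*3 = -54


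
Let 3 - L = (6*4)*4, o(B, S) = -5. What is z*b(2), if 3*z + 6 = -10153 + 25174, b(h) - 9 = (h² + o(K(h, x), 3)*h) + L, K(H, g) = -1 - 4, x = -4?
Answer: -450450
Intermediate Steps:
K(H, g) = -5
L = -93 (L = 3 - 6*4*4 = 3 - 24*4 = 3 - 1*96 = 3 - 96 = -93)
b(h) = -84 + h² - 5*h (b(h) = 9 + ((h² - 5*h) - 93) = 9 + (-93 + h² - 5*h) = -84 + h² - 5*h)
z = 5005 (z = -2 + (-10153 + 25174)/3 = -2 + (⅓)*15021 = -2 + 5007 = 5005)
z*b(2) = 5005*(-84 + 2² - 5*2) = 5005*(-84 + 4 - 10) = 5005*(-90) = -450450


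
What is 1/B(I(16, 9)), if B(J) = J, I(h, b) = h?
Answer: 1/16 ≈ 0.062500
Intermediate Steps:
1/B(I(16, 9)) = 1/16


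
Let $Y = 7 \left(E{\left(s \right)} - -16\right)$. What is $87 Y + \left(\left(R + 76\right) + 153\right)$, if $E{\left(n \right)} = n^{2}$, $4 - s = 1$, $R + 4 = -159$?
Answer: $15291$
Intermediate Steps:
$R = -163$ ($R = -4 - 159 = -163$)
$s = 3$ ($s = 4 - 1 = 3$)
$Y = 175$ ($Y = 7 \left(3^{2} - -16\right) = 7 \left(9 + 16\right) = 7 \cdot 25 = 175$)
$87 Y + \left(\left(R + 76\right) + 153\right) = 87 \cdot 175 + \left(\left(-163 + 76\right) + 153\right) = 15225 + \left(-87 + 153\right) = 15225 + 66 = 15291$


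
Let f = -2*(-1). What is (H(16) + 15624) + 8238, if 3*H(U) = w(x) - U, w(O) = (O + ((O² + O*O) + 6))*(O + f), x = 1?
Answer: 71597/3 ≈ 23866.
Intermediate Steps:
f = 2
w(O) = (2 + O)*(6 + O + 2*O²) (w(O) = (O + ((O² + O*O) + 6))*(O + 2) = (O + ((O² + O²) + 6))*(2 + O) = (O + (2*O² + 6))*(2 + O) = (O + (6 + 2*O²))*(2 + O) = (6 + O + 2*O²)*(2 + O) = (2 + O)*(6 + O + 2*O²))
H(U) = 9 - U/3 (H(U) = ((12 + 2*1³ + 5*1² + 8*1) - U)/3 = ((12 + 2*1 + 5*1 + 8) - U)/3 = ((12 + 2 + 5 + 8) - U)/3 = (27 - U)/3 = 9 - U/3)
(H(16) + 15624) + 8238 = ((9 - ⅓*16) + 15624) + 8238 = ((9 - 16/3) + 15624) + 8238 = (11/3 + 15624) + 8238 = 46883/3 + 8238 = 71597/3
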